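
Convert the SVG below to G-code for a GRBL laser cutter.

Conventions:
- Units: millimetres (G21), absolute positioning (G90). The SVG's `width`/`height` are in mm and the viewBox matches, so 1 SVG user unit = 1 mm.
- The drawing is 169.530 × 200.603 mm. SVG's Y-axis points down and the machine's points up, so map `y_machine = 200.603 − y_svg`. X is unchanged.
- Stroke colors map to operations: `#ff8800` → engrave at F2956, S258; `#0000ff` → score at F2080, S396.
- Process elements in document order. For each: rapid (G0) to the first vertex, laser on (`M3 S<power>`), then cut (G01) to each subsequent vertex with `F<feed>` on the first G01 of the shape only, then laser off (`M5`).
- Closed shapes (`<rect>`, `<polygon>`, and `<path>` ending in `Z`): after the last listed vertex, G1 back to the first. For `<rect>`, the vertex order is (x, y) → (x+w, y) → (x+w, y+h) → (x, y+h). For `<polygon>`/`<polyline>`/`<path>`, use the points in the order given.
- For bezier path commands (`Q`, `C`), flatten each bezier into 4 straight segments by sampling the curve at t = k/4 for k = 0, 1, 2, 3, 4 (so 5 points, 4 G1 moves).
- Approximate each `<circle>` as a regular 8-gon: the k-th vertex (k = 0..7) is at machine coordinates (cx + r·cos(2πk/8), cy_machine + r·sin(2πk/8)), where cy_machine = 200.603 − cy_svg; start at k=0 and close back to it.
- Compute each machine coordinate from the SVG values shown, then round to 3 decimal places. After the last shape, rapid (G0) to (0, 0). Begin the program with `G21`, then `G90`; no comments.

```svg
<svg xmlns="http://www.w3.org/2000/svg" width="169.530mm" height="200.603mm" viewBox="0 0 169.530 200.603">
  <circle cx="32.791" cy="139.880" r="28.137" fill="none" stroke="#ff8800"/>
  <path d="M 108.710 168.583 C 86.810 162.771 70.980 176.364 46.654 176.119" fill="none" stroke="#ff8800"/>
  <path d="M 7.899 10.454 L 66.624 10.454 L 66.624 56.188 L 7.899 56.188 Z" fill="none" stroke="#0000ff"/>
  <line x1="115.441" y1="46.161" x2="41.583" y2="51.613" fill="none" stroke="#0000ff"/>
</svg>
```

Since the viewBox matches the mm dimensions, user units are millimetres directly. The only transform is the Y-flip y_m = 200.603 − y_svg.

Shape 1 is a circle drawn with `<circle>`. Its stroke #ff8800 means engrave at S258, F2956. After flipping Y the toolpath is (60.928,60.723) → (52.687,80.619) → (32.791,88.860) → (12.895,80.619) → (4.654,60.723) → (12.895,40.827) → (32.791,32.586) → (52.687,40.827) → (60.928,60.723), returning to the start.

Shape 2 is a cubic bezier drawn with `<path>`. Its stroke #ff8800 means engrave at S258, F2956. After flipping Y the toolpath is (108.710,32.020) → (93.196,33.260) → (78.592,30.340) → (63.533,26.375) → (46.654,24.484).

Shape 3 is a rectangle drawn with `<path>`. Its stroke #0000ff means score at S396, F2080. After flipping Y the toolpath is (7.899,190.149) → (66.624,190.149) → (66.624,144.415) → (7.899,144.415) → (7.899,190.149), returning to the start.

Shape 4 is a line segment drawn with `<line>`. Its stroke #0000ff means score at S396, F2080. After flipping Y the toolpath is (115.441,154.442) → (41.583,148.990).

G21
G90
G0 X60.928 Y60.723
M3 S258
G01 X52.687 Y80.619 F2956
G01 X32.791 Y88.860
G01 X12.895 Y80.619
G01 X4.654 Y60.723
G01 X12.895 Y40.827
G01 X32.791 Y32.586
G01 X52.687 Y40.827
G01 X60.928 Y60.723
M5
G0 X108.710 Y32.020
M3 S258
G01 X93.196 Y33.260 F2956
G01 X78.592 Y30.340
G01 X63.533 Y26.375
G01 X46.654 Y24.484
M5
G0 X7.899 Y190.149
M3 S396
G01 X66.624 Y190.149 F2080
G01 X66.624 Y144.415
G01 X7.899 Y144.415
G01 X7.899 Y190.149
M5
G0 X115.441 Y154.442
M3 S396
G01 X41.583 Y148.990 F2080
M5
G0 X0.000 Y0.000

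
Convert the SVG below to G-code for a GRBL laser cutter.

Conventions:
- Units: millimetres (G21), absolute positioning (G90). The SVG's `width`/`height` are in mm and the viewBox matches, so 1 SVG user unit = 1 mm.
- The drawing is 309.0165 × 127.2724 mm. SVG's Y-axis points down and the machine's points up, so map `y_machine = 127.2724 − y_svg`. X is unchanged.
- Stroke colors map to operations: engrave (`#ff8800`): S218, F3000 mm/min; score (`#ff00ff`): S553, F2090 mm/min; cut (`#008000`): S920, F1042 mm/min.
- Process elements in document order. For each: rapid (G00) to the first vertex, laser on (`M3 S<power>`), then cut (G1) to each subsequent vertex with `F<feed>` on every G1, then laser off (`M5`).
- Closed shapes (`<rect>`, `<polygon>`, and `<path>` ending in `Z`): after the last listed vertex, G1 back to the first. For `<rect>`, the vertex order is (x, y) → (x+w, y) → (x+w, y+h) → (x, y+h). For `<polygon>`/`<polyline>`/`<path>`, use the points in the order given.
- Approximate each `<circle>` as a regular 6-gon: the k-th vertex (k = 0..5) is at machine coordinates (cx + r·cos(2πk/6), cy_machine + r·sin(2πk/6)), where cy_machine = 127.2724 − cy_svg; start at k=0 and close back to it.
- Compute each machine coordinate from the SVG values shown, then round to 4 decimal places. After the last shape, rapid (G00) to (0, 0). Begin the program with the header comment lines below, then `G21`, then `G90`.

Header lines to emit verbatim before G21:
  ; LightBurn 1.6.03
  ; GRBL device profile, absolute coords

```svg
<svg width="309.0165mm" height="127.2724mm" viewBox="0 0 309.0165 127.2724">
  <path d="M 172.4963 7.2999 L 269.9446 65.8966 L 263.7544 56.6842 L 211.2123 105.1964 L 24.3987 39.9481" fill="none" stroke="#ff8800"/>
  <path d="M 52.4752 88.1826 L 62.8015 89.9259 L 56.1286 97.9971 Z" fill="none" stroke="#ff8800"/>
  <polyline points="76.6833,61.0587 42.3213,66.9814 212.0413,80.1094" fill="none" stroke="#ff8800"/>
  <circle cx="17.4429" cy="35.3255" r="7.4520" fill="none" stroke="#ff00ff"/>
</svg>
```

1 u = 1 mm; y_m = 127.2724 − y.

[1] `<path>` open polyline, #ff8800→engrave S218 F3000: (172.4963,119.9725) → (269.9446,61.3758) → (263.7544,70.5882) → (211.2123,22.0760) → (24.3987,87.3243)

[2] `<path>` regular polygon, #ff8800→engrave S218 F3000: (52.4752,39.0898) → (62.8015,37.3465) → (56.1286,29.2753) → (52.4752,39.0898) (closed)

[3] `<polyline>` open polyline, #ff8800→engrave S218 F3000: (76.6833,66.2137) → (42.3213,60.2910) → (212.0413,47.1630)

[4] `<circle>` circle, #ff00ff→score S553 F2090: (24.8949,91.9469) → (21.1689,98.4005) → (13.7169,98.4005) → (9.9909,91.9469) → (13.7169,85.4933) → (21.1689,85.4933) → (24.8949,91.9469) (closed)

; LightBurn 1.6.03
; GRBL device profile, absolute coords
G21
G90
G00 X172.4963 Y119.9725
M3 S218
G1 X269.9446 Y61.3758 F3000
G1 X263.7544 Y70.5882 F3000
G1 X211.2123 Y22.0760 F3000
G1 X24.3987 Y87.3243 F3000
M5
G00 X52.4752 Y39.0898
M3 S218
G1 X62.8015 Y37.3465 F3000
G1 X56.1286 Y29.2753 F3000
G1 X52.4752 Y39.0898 F3000
M5
G00 X76.6833 Y66.2137
M3 S218
G1 X42.3213 Y60.2910 F3000
G1 X212.0413 Y47.1630 F3000
M5
G00 X24.8949 Y91.9469
M3 S553
G1 X21.1689 Y98.4005 F2090
G1 X13.7169 Y98.4005 F2090
G1 X9.9909 Y91.9469 F2090
G1 X13.7169 Y85.4933 F2090
G1 X21.1689 Y85.4933 F2090
G1 X24.8949 Y91.9469 F2090
M5
G00 X0.0000 Y0.0000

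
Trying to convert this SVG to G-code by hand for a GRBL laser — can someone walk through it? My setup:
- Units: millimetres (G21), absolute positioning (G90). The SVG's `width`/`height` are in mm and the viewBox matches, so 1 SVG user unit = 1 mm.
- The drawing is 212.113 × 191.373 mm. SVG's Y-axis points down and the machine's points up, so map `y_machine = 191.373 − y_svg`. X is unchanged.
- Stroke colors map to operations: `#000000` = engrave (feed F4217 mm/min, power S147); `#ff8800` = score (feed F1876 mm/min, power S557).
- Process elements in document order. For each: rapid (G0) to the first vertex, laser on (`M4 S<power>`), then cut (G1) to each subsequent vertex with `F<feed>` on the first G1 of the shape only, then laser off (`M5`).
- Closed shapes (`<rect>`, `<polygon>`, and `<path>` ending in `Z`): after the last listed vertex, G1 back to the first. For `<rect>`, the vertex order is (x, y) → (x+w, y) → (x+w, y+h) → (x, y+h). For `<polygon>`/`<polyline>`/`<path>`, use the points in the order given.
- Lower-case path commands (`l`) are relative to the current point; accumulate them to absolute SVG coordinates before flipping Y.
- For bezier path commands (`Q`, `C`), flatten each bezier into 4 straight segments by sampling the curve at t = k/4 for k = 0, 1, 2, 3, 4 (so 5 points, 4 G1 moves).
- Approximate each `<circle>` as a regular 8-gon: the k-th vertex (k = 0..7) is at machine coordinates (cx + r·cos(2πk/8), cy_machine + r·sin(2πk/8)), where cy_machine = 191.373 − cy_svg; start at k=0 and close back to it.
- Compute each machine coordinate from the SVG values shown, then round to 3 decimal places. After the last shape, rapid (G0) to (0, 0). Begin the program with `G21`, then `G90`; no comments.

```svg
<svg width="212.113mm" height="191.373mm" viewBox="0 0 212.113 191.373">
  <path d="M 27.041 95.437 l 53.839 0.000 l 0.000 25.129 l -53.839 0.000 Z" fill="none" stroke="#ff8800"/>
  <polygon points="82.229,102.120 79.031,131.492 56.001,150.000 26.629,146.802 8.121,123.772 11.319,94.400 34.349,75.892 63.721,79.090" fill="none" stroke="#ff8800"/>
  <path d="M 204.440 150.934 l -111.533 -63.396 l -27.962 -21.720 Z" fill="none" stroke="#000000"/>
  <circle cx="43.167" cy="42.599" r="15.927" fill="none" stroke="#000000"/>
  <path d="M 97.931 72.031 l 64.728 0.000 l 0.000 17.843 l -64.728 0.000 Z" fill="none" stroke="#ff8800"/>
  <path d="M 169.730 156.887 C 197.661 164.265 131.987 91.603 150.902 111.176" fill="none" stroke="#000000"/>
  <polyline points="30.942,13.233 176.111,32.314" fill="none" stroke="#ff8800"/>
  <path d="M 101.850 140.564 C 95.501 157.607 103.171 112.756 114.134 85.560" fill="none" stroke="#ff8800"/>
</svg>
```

G21
G90
G0 X27.041 Y95.936
M4 S557
G1 X80.880 Y95.936 F1876
G1 X80.880 Y70.807
G1 X27.041 Y70.807
G1 X27.041 Y95.936
M5
G0 X82.229 Y89.253
M4 S557
G1 X79.031 Y59.881 F1876
G1 X56.001 Y41.373
G1 X26.629 Y44.571
G1 X8.121 Y67.601
G1 X11.319 Y96.973
G1 X34.349 Y115.481
G1 X63.721 Y112.283
G1 X82.229 Y89.253
M5
G0 X204.440 Y40.439
M4 S147
G1 X92.907 Y103.835 F4217
G1 X64.945 Y125.555
G1 X204.440 Y40.439
M5
G0 X59.094 Y148.774
M4 S147
G1 X54.429 Y160.036 F4217
G1 X43.167 Y164.701
G1 X31.905 Y160.036
G1 X27.240 Y148.774
G1 X31.905 Y137.512
G1 X43.167 Y132.847
G1 X54.429 Y137.512
G1 X59.094 Y148.774
M5
G0 X97.931 Y119.342
M4 S557
G1 X162.659 Y119.342 F1876
G1 X162.659 Y101.499
G1 X97.931 Y101.499
G1 X97.931 Y119.342
M5
G0 X169.730 Y34.486
M4 S147
G1 X175.912 Y41.268 F4217
G1 X163.697 Y61.915
G1 X149.792 Y80.274
G1 X150.902 Y80.197
M5
G0 X30.942 Y178.140
M4 S557
G1 X176.111 Y159.059 F1876
M5
G0 X101.850 Y50.809
M4 S557
G1 X99.549 Y48.389 F1876
G1 X101.500 Y61.721
G1 X106.697 Y83.349
G1 X114.134 Y105.813
M5
G0 X0.000 Y0.000

1 u = 1 mm; y_m = 191.373 − y.

[1] `<path>` rectangle, #ff8800→score S557 F1876: (27.041,95.936) → (80.880,95.936) → (80.880,70.807) → (27.041,70.807) → (27.041,95.936) (closed)

[2] `<polygon>` regular polygon, #ff8800→score S557 F1876: (82.229,89.253) → (79.031,59.881) → (56.001,41.373) → (26.629,44.571) → (8.121,67.601) → (11.319,96.973) → (34.349,115.481) → (63.721,112.283) → (82.229,89.253) (closed)

[3] `<path>` closed polygon, #000000→engrave S147 F4217: (204.440,40.439) → (92.907,103.835) → (64.945,125.555) → (204.440,40.439) (closed)

[4] `<circle>` circle, #000000→engrave S147 F4217: (59.094,148.774) → (54.429,160.036) → (43.167,164.701) → (31.905,160.036) → (27.240,148.774) → (31.905,137.512) → (43.167,132.847) → (54.429,137.512) → (59.094,148.774) (closed)

[5] `<path>` rectangle, #ff8800→score S557 F1876: (97.931,119.342) → (162.659,119.342) → (162.659,101.499) → (97.931,101.499) → (97.931,119.342) (closed)

[6] `<path>` cubic bezier, #000000→engrave S147 F4217: (169.730,34.486) → (175.912,41.268) → (163.697,61.915) → (149.792,80.274) → (150.902,80.197)

[7] `<polyline>` line segment, #ff8800→score S557 F1876: (30.942,178.140) → (176.111,159.059)

[8] `<path>` cubic bezier, #ff8800→score S557 F1876: (101.850,50.809) → (99.549,48.389) → (101.500,61.721) → (106.697,83.349) → (114.134,105.813)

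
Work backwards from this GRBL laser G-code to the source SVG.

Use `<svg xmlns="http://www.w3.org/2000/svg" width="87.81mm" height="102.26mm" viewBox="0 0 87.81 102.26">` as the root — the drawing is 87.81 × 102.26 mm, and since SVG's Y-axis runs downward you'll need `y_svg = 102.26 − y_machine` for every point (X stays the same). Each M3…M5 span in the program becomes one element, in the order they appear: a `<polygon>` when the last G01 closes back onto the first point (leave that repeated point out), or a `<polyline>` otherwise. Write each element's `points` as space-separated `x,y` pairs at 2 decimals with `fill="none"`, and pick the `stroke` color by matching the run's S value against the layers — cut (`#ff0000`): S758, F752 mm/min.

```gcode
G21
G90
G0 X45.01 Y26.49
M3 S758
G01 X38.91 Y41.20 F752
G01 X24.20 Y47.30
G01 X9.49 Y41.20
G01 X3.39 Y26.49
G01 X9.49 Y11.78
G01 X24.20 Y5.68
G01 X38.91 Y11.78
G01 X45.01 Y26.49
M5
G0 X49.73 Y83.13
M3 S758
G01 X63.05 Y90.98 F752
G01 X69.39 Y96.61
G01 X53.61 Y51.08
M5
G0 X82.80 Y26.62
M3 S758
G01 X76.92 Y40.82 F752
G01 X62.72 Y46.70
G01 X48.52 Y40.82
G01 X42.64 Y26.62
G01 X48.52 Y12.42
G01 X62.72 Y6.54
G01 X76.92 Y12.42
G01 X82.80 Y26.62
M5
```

<svg xmlns="http://www.w3.org/2000/svg" width="87.81mm" height="102.26mm" viewBox="0 0 87.81 102.26">
  <polygon points="45.01,75.77 38.91,61.06 24.20,54.96 9.49,61.06 3.39,75.77 9.49,90.48 24.20,96.58 38.91,90.48" fill="none" stroke="#ff0000"/>
  <polyline points="49.73,19.13 63.05,11.28 69.39,5.65 53.61,51.18" fill="none" stroke="#ff0000"/>
  <polygon points="82.80,75.64 76.92,61.44 62.72,55.56 48.52,61.44 42.64,75.64 48.52,89.84 62.72,95.72 76.92,89.84" fill="none" stroke="#ff0000"/>
</svg>

Machine Y-up, SVG Y-down with viewBox height 102.26, so y_svg = 102.26 − y_machine; X carries over. Every run uses S758, so all elements get stroke `#ff0000` (cut).

Run 1: The run returns to its start, so emit a `<polygon>` with points (Y-flipped): 45.01,75.77 38.91,61.06 24.20,54.96 9.49,61.06 3.39,75.77 9.49,90.48 24.20,96.58 38.91,90.48.

Run 2: The run is open, so emit a `<polyline>` with points (Y-flipped): 49.73,19.13 63.05,11.28 69.39,5.65 53.61,51.18.

Run 3: The run returns to its start, so emit a `<polygon>` with points (Y-flipped): 82.80,75.64 76.92,61.44 62.72,55.56 48.52,61.44 42.64,75.64 48.52,89.84 62.72,95.72 76.92,89.84.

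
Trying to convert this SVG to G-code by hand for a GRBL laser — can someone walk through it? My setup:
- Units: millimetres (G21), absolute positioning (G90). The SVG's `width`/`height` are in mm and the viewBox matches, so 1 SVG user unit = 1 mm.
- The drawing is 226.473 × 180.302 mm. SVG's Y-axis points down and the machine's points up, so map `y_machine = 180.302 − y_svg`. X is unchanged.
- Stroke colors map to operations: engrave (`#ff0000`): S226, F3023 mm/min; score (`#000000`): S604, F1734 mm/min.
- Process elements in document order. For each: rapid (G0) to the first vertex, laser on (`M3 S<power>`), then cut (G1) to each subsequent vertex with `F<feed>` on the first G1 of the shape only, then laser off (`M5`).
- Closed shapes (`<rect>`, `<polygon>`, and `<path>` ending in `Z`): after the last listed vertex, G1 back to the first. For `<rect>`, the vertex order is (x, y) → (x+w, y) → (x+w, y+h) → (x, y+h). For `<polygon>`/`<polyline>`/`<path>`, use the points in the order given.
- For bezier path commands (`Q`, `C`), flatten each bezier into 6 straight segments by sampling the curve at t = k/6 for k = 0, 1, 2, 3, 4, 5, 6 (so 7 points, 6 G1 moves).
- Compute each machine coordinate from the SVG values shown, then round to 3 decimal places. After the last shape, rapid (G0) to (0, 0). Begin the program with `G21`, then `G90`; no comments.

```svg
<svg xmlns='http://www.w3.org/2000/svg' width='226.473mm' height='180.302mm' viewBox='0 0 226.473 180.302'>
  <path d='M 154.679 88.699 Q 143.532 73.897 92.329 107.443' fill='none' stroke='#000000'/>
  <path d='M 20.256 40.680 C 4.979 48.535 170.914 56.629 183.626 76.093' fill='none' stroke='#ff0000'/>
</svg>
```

viewBox `0 0 226.473 180.302` with mm width/height → 1 unit = 1 mm. Flip: y_m = 180.302 − y_svg.

**Shape 1** — `<path>` quadratic bezier, stroke `#000000` → score (S604, F1734). Control points (SVG): P0=(154.679,88.699), P1=(143.532,73.897), P2=(92.329,107.443); sampled at t=k/6. Machine vertices: (154.679,91.603) → (149.851,95.194) → (142.797,96.099) → (133.518,94.318) → (122.014,89.851) → (108.284,82.698) → (92.329,72.859). Open path.

**Shape 2** — `<path>` cubic bezier, stroke `#ff0000` → engrave (S226, F3023). Control points (SVG): P0=(20.256,40.680), P1=(4.979,48.535), P2=(170.914,56.629), P3=(183.626,76.093); sampled at t=k/6. Machine vertices: (20.256,139.622) → (26.170,135.623) → (52.997,131.275) → (91.445,126.269) → (132.226,120.295) → (166.050,113.045) → (183.626,104.209). Open path.

G21
G90
G0 X154.679 Y91.603
M3 S604
G1 X149.851 Y95.194 F1734
G1 X142.797 Y96.099
G1 X133.518 Y94.318
G1 X122.014 Y89.851
G1 X108.284 Y82.698
G1 X92.329 Y72.859
M5
G0 X20.256 Y139.622
M3 S226
G1 X26.170 Y135.623 F3023
G1 X52.997 Y131.275
G1 X91.445 Y126.269
G1 X132.226 Y120.295
G1 X166.050 Y113.045
G1 X183.626 Y104.209
M5
G0 X0.000 Y0.000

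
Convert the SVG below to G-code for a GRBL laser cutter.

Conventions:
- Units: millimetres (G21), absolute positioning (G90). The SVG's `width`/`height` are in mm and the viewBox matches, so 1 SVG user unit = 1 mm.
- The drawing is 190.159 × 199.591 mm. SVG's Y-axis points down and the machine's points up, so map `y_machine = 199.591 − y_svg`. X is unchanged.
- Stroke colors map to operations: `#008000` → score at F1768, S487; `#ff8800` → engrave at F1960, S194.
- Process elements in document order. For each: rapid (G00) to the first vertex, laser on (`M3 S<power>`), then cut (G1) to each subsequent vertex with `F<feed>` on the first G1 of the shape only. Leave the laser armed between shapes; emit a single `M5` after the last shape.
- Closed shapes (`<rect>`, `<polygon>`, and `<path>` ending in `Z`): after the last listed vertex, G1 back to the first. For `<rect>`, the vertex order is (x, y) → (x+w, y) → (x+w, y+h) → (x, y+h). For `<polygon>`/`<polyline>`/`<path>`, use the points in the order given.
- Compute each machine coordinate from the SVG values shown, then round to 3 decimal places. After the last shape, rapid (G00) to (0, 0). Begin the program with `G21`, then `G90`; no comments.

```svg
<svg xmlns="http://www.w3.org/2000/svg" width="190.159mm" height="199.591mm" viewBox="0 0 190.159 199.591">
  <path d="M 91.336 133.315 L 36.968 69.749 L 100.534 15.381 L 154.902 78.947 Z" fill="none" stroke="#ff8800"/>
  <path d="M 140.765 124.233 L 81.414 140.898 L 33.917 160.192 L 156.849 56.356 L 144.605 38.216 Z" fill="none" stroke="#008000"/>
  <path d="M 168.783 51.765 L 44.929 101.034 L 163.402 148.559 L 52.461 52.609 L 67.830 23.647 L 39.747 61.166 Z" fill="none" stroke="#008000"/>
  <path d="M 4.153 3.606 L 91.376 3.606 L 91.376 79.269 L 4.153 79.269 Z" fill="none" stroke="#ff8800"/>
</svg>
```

Since the viewBox matches the mm dimensions, user units are millimetres directly. The only transform is the Y-flip y_m = 199.591 − y_svg.

Shape 1 is a regular polygon drawn with `<path>`. Its stroke #ff8800 means engrave at S194, F1960. After flipping Y the toolpath is (91.336,66.276) → (36.968,129.842) → (100.534,184.210) → (154.902,120.644) → (91.336,66.276), returning to the start.

Shape 2 is a closed polygon drawn with `<path>`. Its stroke #008000 means score at S487, F1768. After flipping Y the toolpath is (140.765,75.358) → (81.414,58.693) → (33.917,39.399) → (156.849,143.235) → (144.605,161.375) → (140.765,75.358), returning to the start.

Shape 3 is a closed polygon drawn with `<path>`. Its stroke #008000 means score at S487, F1768. After flipping Y the toolpath is (168.783,147.826) → (44.929,98.557) → (163.402,51.032) → (52.461,146.982) → (67.830,175.944) → (39.747,138.425) → (168.783,147.826), returning to the start.

Shape 4 is a rectangle drawn with `<path>`. Its stroke #ff8800 means engrave at S194, F1960. After flipping Y the toolpath is (4.153,195.985) → (91.376,195.985) → (91.376,120.322) → (4.153,120.322) → (4.153,195.985), returning to the start.

G21
G90
G00 X91.336 Y66.276
M3 S194
G1 X36.968 Y129.842 F1960
G1 X100.534 Y184.210
G1 X154.902 Y120.644
G1 X91.336 Y66.276
G00 X140.765 Y75.358
M3 S487
G1 X81.414 Y58.693 F1768
G1 X33.917 Y39.399
G1 X156.849 Y143.235
G1 X144.605 Y161.375
G1 X140.765 Y75.358
G00 X168.783 Y147.826
M3 S487
G1 X44.929 Y98.557 F1768
G1 X163.402 Y51.032
G1 X52.461 Y146.982
G1 X67.830 Y175.944
G1 X39.747 Y138.425
G1 X168.783 Y147.826
G00 X4.153 Y195.985
M3 S194
G1 X91.376 Y195.985 F1960
G1 X91.376 Y120.322
G1 X4.153 Y120.322
G1 X4.153 Y195.985
M5
G00 X0.000 Y0.000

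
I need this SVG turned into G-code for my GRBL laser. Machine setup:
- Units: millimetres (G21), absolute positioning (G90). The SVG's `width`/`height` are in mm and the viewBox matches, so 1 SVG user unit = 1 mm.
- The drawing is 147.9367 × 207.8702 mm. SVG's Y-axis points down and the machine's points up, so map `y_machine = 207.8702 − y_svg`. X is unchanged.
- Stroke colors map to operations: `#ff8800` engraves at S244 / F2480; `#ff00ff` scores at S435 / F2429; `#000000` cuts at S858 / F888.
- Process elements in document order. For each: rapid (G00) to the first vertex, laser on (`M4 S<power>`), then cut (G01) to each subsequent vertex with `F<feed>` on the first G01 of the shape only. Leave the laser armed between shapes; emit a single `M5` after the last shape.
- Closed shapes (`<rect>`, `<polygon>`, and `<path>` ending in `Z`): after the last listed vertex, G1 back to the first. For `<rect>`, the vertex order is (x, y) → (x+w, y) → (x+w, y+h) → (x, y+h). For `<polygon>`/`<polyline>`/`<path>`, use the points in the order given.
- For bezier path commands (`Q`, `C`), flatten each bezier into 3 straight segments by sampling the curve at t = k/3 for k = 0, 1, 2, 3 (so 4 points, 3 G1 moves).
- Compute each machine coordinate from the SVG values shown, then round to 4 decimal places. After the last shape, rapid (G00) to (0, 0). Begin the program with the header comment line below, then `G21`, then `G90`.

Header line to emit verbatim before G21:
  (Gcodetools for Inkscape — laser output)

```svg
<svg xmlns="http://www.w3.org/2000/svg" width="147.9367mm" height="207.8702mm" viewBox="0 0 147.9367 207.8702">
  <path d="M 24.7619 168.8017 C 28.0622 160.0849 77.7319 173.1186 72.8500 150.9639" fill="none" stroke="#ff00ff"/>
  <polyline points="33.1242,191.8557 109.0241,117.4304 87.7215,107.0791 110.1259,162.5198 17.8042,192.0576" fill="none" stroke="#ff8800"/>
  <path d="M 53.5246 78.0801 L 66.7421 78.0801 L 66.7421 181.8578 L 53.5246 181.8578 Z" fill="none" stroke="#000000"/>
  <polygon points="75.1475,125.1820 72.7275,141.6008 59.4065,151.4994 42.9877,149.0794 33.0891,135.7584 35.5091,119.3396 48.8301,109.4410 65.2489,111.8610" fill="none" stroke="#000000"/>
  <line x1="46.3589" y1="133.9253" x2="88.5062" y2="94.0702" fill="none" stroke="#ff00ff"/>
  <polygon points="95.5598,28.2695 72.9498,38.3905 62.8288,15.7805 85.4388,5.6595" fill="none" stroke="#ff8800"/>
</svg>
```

viewBox `0 0 147.9367 207.8702` with mm width/height → 1 unit = 1 mm. Flip: y_m = 207.8702 − y_svg.

**Shape 1** — `<path>` cubic bezier, stroke `#ff00ff` → score (S435, F2429). Control points (SVG): P0=(24.7619,168.8017), P1=(28.0622,160.0849), P2=(77.7319,173.1186), P3=(72.8500,150.9639); sampled at t=k/3. Machine vertices: (24.7619,39.0685) → (39.7809,42.6440) → (63.2858,44.3722) → (72.8500,56.9063). Open path.

**Shape 2** — `<polyline>` open polyline, stroke `#ff8800` → engrave (S244, F2480). Machine vertices: (33.1242,16.0145) → (109.0241,90.4398) → (87.7215,100.7911) → (110.1259,45.3504) → (17.8042,15.8126). Open path.

**Shape 3** — `<path>` rectangle, stroke `#000000` → cut (S858, F888). Machine vertices: (53.5246,129.7901) → (66.7421,129.7901) → (66.7421,26.0124) → (53.5246,26.0124) → (53.5246,129.7901). Closed: final G1 returns to the first vertex.

**Shape 4** — `<polygon>` regular polygon, stroke `#000000` → cut (S858, F888). Machine vertices: (75.1475,82.6882) → (72.7275,66.2694) → (59.4065,56.3708) → (42.9877,58.7908) → (33.0891,72.1118) → (35.5091,88.5306) → (48.8301,98.4292) → (65.2489,96.0092) → (75.1475,82.6882). Closed: final G1 returns to the first vertex.

**Shape 5** — `<line>` line segment, stroke `#ff00ff` → score (S435, F2429). Machine vertices: (46.3589,73.9449) → (88.5062,113.8000). Open path.

**Shape 6** — `<polygon>` regular polygon, stroke `#ff8800` → engrave (S244, F2480). Machine vertices: (95.5598,179.6007) → (72.9498,169.4797) → (62.8288,192.0897) → (85.4388,202.2107) → (95.5598,179.6007). Closed: final G1 returns to the first vertex.

(Gcodetools for Inkscape — laser output)
G21
G90
G00 X24.7619 Y39.0685
M4 S435
G01 X39.7809 Y42.6440 F2429
G01 X63.2858 Y44.3722
G01 X72.8500 Y56.9063
G00 X33.1242 Y16.0145
M4 S244
G01 X109.0241 Y90.4398 F2480
G01 X87.7215 Y100.7911
G01 X110.1259 Y45.3504
G01 X17.8042 Y15.8126
G00 X53.5246 Y129.7901
M4 S858
G01 X66.7421 Y129.7901 F888
G01 X66.7421 Y26.0124
G01 X53.5246 Y26.0124
G01 X53.5246 Y129.7901
G00 X75.1475 Y82.6882
M4 S858
G01 X72.7275 Y66.2694 F888
G01 X59.4065 Y56.3708
G01 X42.9877 Y58.7908
G01 X33.0891 Y72.1118
G01 X35.5091 Y88.5306
G01 X48.8301 Y98.4292
G01 X65.2489 Y96.0092
G01 X75.1475 Y82.6882
G00 X46.3589 Y73.9449
M4 S435
G01 X88.5062 Y113.8000 F2429
G00 X95.5598 Y179.6007
M4 S244
G01 X72.9498 Y169.4797 F2480
G01 X62.8288 Y192.0897
G01 X85.4388 Y202.2107
G01 X95.5598 Y179.6007
M5
G00 X0.0000 Y0.0000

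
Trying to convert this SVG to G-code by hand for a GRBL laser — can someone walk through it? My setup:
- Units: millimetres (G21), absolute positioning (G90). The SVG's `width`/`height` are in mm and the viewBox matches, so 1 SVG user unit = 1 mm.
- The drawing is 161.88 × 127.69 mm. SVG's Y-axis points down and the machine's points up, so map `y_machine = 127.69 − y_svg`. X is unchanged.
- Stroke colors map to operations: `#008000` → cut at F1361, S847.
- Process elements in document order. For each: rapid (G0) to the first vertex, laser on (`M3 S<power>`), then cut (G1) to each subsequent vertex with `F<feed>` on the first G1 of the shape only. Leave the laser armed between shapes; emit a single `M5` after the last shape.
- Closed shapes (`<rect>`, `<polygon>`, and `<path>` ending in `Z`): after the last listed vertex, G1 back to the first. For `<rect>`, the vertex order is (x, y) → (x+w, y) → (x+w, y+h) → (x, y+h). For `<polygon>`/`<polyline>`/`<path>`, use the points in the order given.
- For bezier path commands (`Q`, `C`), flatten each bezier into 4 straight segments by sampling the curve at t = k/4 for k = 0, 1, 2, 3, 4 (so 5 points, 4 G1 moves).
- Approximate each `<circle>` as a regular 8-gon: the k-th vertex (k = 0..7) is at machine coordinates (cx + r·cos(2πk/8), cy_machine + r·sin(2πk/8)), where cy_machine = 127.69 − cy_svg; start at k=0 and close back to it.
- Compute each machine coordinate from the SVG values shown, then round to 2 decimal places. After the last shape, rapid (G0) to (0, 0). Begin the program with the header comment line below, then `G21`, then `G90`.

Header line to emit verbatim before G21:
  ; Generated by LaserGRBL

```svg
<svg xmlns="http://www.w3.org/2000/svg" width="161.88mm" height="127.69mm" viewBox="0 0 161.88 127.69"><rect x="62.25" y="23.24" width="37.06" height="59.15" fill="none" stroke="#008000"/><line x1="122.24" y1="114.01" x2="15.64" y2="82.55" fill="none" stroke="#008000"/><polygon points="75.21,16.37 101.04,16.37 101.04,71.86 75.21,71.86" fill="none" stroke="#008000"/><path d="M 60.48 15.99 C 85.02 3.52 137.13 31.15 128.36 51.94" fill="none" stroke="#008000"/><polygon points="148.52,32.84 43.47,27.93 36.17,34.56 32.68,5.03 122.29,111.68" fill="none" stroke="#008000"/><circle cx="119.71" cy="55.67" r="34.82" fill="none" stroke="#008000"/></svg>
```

Since the viewBox matches the mm dimensions, user units are millimetres directly. The only transform is the Y-flip y_m = 127.69 − y_svg.

Shape 1 is a rectangle drawn with `<rect>`. Its stroke #008000 means cut at S847, F1361. After flipping Y the toolpath is (62.25,104.45) → (99.31,104.45) → (99.31,45.30) → (62.25,45.30) → (62.25,104.45), returning to the start.

Shape 2 is a line segment drawn with `<line>`. Its stroke #008000 means cut at S847, F1361. After flipping Y the toolpath is (122.24,13.68) → (15.64,45.14).

Shape 3 is a rectangle drawn with `<polygon>`. Its stroke #008000 means cut at S847, F1361. After flipping Y the toolpath is (75.21,111.32) → (101.04,111.32) → (101.04,55.83) → (75.21,55.83) → (75.21,111.32), returning to the start.

Shape 4 is a cubic bezier drawn with `<path>`. Its stroke #008000 means cut at S847, F1361. After flipping Y the toolpath is (60.48,111.70) → (82.67,114.27) → (106.91,106.20) → (124.90,91.89) → (128.36,75.75).

Shape 5 is a closed polygon drawn with `<polygon>`. Its stroke #008000 means cut at S847, F1361. After flipping Y the toolpath is (148.52,94.85) → (43.47,99.76) → (36.17,93.13) → (32.68,122.66) → (122.29,16.01) → (148.52,94.85), returning to the start.

Shape 6 is a circle drawn with `<circle>`. Its stroke #008000 means cut at S847, F1361. After flipping Y the toolpath is (154.53,72.02) → (144.33,96.64) → (119.71,106.84) → (95.09,96.64) → (84.89,72.02) → (95.09,47.40) → (119.71,37.20) → (144.33,47.40) → (154.53,72.02), returning to the start.

; Generated by LaserGRBL
G21
G90
G0 X62.25 Y104.45
M3 S847
G1 X99.31 Y104.45 F1361
G1 X99.31 Y45.30
G1 X62.25 Y45.30
G1 X62.25 Y104.45
G0 X122.24 Y13.68
M3 S847
G1 X15.64 Y45.14 F1361
G0 X75.21 Y111.32
M3 S847
G1 X101.04 Y111.32 F1361
G1 X101.04 Y55.83
G1 X75.21 Y55.83
G1 X75.21 Y111.32
G0 X60.48 Y111.70
M3 S847
G1 X82.67 Y114.27 F1361
G1 X106.91 Y106.20
G1 X124.90 Y91.89
G1 X128.36 Y75.75
G0 X148.52 Y94.85
M3 S847
G1 X43.47 Y99.76 F1361
G1 X36.17 Y93.13
G1 X32.68 Y122.66
G1 X122.29 Y16.01
G1 X148.52 Y94.85
G0 X154.53 Y72.02
M3 S847
G1 X144.33 Y96.64 F1361
G1 X119.71 Y106.84
G1 X95.09 Y96.64
G1 X84.89 Y72.02
G1 X95.09 Y47.40
G1 X119.71 Y37.20
G1 X144.33 Y47.40
G1 X154.53 Y72.02
M5
G0 X0.00 Y0.00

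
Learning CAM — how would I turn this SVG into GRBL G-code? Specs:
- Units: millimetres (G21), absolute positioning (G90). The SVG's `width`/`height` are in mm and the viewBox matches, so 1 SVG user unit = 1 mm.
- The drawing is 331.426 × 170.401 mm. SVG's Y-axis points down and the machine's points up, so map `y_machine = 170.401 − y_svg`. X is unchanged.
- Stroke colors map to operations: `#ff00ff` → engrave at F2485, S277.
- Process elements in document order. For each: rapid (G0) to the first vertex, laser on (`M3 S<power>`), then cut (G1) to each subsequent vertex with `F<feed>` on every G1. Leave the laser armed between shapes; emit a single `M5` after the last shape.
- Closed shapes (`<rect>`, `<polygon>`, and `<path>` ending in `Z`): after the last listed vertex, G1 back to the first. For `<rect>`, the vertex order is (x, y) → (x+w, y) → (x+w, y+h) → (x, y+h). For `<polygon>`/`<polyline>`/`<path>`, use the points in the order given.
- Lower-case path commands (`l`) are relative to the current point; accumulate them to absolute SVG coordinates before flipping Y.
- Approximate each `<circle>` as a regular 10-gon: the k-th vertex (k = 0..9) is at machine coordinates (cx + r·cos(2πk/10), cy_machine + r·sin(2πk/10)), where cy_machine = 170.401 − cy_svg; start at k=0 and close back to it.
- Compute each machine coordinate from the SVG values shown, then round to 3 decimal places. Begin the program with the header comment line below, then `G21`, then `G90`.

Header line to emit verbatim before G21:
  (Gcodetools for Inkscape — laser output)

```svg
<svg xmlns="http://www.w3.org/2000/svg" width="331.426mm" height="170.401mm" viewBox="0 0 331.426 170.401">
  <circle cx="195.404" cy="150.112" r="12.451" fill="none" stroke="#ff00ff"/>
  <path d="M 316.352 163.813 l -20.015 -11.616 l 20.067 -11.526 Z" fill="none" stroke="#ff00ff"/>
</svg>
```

Since the viewBox matches the mm dimensions, user units are millimetres directly. The only transform is the Y-flip y_m = 170.401 − y_svg.

Shape 1 is a circle drawn with `<circle>`. Its stroke #ff00ff means engrave at S277, F2485. After flipping Y the toolpath is (207.855,20.289) → (205.477,27.608) → (199.252,32.131) → (191.556,32.131) → (185.331,27.608) → (182.953,20.289) → (185.331,12.970) → (191.556,8.447) → (199.252,8.447) → (205.477,12.970) → (207.855,20.289), returning to the start.

Shape 2 is a regular polygon drawn with `<path>`. Its stroke #ff00ff means engrave at S277, F2485. After flipping Y the toolpath is (316.352,6.588) → (296.337,18.204) → (316.404,29.730) → (316.352,6.588), returning to the start.

(Gcodetools for Inkscape — laser output)
G21
G90
G0 X207.855 Y20.289
M3 S277
G1 X205.477 Y27.608 F2485
G1 X199.252 Y32.131 F2485
G1 X191.556 Y32.131 F2485
G1 X185.331 Y27.608 F2485
G1 X182.953 Y20.289 F2485
G1 X185.331 Y12.970 F2485
G1 X191.556 Y8.447 F2485
G1 X199.252 Y8.447 F2485
G1 X205.477 Y12.970 F2485
G1 X207.855 Y20.289 F2485
G0 X316.352 Y6.588
M3 S277
G1 X296.337 Y18.204 F2485
G1 X316.404 Y29.730 F2485
G1 X316.352 Y6.588 F2485
M5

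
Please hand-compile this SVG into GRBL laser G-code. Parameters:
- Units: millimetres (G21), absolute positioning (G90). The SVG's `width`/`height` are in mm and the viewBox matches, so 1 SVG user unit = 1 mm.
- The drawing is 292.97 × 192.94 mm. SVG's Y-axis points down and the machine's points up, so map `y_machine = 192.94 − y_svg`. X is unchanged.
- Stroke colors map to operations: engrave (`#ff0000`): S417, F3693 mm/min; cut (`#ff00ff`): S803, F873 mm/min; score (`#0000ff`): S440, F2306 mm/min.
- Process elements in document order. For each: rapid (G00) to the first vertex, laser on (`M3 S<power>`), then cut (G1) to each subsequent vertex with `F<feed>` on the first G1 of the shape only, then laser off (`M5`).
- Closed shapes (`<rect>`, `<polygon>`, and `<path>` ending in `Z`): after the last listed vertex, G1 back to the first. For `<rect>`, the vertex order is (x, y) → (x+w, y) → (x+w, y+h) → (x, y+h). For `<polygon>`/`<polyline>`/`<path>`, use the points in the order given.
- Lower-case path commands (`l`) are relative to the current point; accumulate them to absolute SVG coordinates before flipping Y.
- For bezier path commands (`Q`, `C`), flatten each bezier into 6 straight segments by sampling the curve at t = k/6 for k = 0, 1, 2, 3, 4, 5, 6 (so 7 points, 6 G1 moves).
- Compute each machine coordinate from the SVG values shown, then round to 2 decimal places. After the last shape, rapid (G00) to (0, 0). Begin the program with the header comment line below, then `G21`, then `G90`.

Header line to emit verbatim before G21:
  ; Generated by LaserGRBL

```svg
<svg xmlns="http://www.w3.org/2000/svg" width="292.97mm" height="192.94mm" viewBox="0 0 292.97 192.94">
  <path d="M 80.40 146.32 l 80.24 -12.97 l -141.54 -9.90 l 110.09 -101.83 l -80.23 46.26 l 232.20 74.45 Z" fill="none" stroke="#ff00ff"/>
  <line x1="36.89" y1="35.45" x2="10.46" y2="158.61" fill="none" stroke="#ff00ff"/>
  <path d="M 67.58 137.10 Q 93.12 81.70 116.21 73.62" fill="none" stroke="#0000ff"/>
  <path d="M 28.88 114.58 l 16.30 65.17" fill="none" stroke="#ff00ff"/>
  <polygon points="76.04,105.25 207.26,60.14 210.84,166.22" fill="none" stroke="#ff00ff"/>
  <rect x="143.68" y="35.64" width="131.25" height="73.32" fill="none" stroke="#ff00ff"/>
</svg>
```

; Generated by LaserGRBL
G21
G90
G00 X80.40 Y46.62
M3 S803
G1 X160.64 Y59.59 F873
G1 X19.10 Y69.49
G1 X129.19 Y171.32
G1 X48.96 Y125.06
G1 X281.16 Y50.61
G1 X80.40 Y46.62
M5
G00 X36.89 Y157.49
M3 S803
G1 X10.46 Y34.33 F873
M5
G00 X67.58 Y55.84
M3 S440
G1 X76.03 Y72.99 F2306
G1 X84.33 Y87.52
G1 X92.51 Y99.41
G1 X100.54 Y108.68
G1 X108.45 Y115.31
G1 X116.21 Y119.32
M5
G00 X28.88 Y78.36
M3 S803
G1 X45.18 Y13.19 F873
M5
G00 X76.04 Y87.69
M3 S803
G1 X207.26 Y132.80 F873
G1 X210.84 Y26.72
G1 X76.04 Y87.69
M5
G00 X143.68 Y157.30
M3 S803
G1 X274.93 Y157.30 F873
G1 X274.93 Y83.98
G1 X143.68 Y83.98
G1 X143.68 Y157.30
M5
G00 X0.00 Y0.00

viewBox `0 0 292.97 192.94` with mm width/height → 1 unit = 1 mm. Flip: y_m = 192.94 − y_svg.

**Shape 1** — `<path>` closed polygon, stroke `#ff00ff` → cut (S803, F873). Machine vertices: (80.40,46.62) → (160.64,59.59) → (19.10,69.49) → (129.19,171.32) → (48.96,125.06) → (281.16,50.61) → (80.40,46.62). Closed: final G1 returns to the first vertex.

**Shape 2** — `<line>` line segment, stroke `#ff00ff` → cut (S803, F873). Machine vertices: (36.89,157.49) → (10.46,34.33). Open path.

**Shape 3** — `<path>` quadratic bezier, stroke `#0000ff` → score (S440, F2306). Control points (SVG): P0=(67.58,137.10), P1=(93.12,81.70), P2=(116.21,73.62); sampled at t=k/6. Machine vertices: (67.58,55.84) → (76.03,72.99) → (84.33,87.52) → (92.51,99.41) → (100.54,108.68) → (108.45,115.31) → (116.21,119.32). Open path.

**Shape 4** — `<path>` line segment, stroke `#ff00ff` → cut (S803, F873). Machine vertices: (28.88,78.36) → (45.18,13.19). Open path.

**Shape 5** — `<polygon>` closed polygon, stroke `#ff00ff` → cut (S803, F873). Machine vertices: (76.04,87.69) → (207.26,132.80) → (210.84,26.72) → (76.04,87.69). Closed: final G1 returns to the first vertex.

**Shape 6** — `<rect>` rectangle, stroke `#ff00ff` → cut (S803, F873). Machine vertices: (143.68,157.30) → (274.93,157.30) → (274.93,83.98) → (143.68,83.98) → (143.68,157.30). Closed: final G1 returns to the first vertex.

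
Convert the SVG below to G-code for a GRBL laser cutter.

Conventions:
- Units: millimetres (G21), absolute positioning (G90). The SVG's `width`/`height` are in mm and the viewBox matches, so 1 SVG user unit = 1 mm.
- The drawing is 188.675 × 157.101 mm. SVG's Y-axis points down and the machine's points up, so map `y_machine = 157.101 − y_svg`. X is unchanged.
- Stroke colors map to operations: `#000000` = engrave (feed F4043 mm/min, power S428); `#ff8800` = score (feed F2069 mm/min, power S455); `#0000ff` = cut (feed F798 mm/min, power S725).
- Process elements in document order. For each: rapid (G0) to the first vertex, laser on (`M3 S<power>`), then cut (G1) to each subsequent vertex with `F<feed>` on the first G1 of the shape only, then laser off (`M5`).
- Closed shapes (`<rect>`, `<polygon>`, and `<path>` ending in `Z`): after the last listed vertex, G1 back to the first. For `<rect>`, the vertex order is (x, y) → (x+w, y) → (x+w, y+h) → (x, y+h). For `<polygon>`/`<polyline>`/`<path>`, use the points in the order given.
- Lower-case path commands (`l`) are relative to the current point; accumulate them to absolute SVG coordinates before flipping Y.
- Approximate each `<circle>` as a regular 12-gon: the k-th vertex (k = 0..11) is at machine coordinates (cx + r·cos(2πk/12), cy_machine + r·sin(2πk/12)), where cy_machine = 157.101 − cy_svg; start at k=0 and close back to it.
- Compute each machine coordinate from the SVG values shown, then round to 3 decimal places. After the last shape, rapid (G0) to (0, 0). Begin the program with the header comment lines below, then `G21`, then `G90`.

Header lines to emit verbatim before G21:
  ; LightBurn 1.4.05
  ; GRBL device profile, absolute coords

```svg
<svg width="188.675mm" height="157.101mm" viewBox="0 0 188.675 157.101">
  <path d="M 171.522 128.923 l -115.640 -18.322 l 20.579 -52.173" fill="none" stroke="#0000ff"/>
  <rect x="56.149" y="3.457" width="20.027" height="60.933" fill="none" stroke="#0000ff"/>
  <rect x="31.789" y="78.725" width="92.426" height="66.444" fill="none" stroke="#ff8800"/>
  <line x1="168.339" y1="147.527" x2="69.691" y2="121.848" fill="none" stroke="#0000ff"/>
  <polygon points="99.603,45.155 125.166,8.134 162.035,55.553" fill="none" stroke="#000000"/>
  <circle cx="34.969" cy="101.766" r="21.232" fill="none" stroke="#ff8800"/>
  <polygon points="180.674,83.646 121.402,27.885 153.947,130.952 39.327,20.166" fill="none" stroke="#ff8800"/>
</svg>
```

1 u = 1 mm; y_m = 157.101 − y.

[1] `<path>` open polyline, #0000ff→cut S725 F798: (171.522,28.178) → (55.882,46.500) → (76.461,98.673)

[2] `<rect>` rectangle, #0000ff→cut S725 F798: (56.149,153.644) → (76.176,153.644) → (76.176,92.711) → (56.149,92.711) → (56.149,153.644) (closed)

[3] `<rect>` rectangle, #ff8800→score S455 F2069: (31.789,78.376) → (124.215,78.376) → (124.215,11.932) → (31.789,11.932) → (31.789,78.376) (closed)

[4] `<line>` line segment, #0000ff→cut S725 F798: (168.339,9.574) → (69.691,35.253)

[5] `<polygon>` closed polygon, #000000→engrave S428 F4043: (99.603,111.946) → (125.166,148.967) → (162.035,101.548) → (99.603,111.946) (closed)

[6] `<circle>` circle, #ff8800→score S455 F2069: (56.201,55.335) → (53.356,65.951) → (45.585,73.722) → (34.969,76.567) → (24.353,73.722) → (16.582,65.951) → (13.737,55.335) → (16.582,44.719) → (24.353,36.948) → (34.969,34.103) → (45.585,36.948) → (53.356,44.719) → (56.201,55.335) (closed)

[7] `<polygon>` closed polygon, #ff8800→score S455 F2069: (180.674,73.455) → (121.402,129.216) → (153.947,26.149) → (39.327,136.935) → (180.674,73.455) (closed)

; LightBurn 1.4.05
; GRBL device profile, absolute coords
G21
G90
G0 X171.522 Y28.178
M3 S725
G1 X55.882 Y46.500 F798
G1 X76.461 Y98.673
M5
G0 X56.149 Y153.644
M3 S725
G1 X76.176 Y153.644 F798
G1 X76.176 Y92.711
G1 X56.149 Y92.711
G1 X56.149 Y153.644
M5
G0 X31.789 Y78.376
M3 S455
G1 X124.215 Y78.376 F2069
G1 X124.215 Y11.932
G1 X31.789 Y11.932
G1 X31.789 Y78.376
M5
G0 X168.339 Y9.574
M3 S725
G1 X69.691 Y35.253 F798
M5
G0 X99.603 Y111.946
M3 S428
G1 X125.166 Y148.967 F4043
G1 X162.035 Y101.548
G1 X99.603 Y111.946
M5
G0 X56.201 Y55.335
M3 S455
G1 X53.356 Y65.951 F2069
G1 X45.585 Y73.722
G1 X34.969 Y76.567
G1 X24.353 Y73.722
G1 X16.582 Y65.951
G1 X13.737 Y55.335
G1 X16.582 Y44.719
G1 X24.353 Y36.948
G1 X34.969 Y34.103
G1 X45.585 Y36.948
G1 X53.356 Y44.719
G1 X56.201 Y55.335
M5
G0 X180.674 Y73.455
M3 S455
G1 X121.402 Y129.216 F2069
G1 X153.947 Y26.149
G1 X39.327 Y136.935
G1 X180.674 Y73.455
M5
G0 X0.000 Y0.000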